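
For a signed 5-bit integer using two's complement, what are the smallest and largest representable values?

Minimum: −2^4 = -16.
Maximum: 2^4 − 1 = 15.

min = -16, max = 15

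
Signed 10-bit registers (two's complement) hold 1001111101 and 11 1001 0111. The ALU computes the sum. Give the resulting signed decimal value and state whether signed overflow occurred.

1001111101 = -387 (signed)
11 1001 0111 → 1110010111 = -105 (signed)
  1001111101
+ 1110010111
= 1000010100  (discard carry-out 1)
Result 1000010100: MSB = 1 → 532 − 1024 = -492.
Both addends are negative and so is the stored result: no signed overflow.

-492; no overflow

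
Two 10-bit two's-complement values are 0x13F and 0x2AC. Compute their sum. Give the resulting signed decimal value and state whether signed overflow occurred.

0x13F = 0100111111 = 319 (signed)
0x2AC = 1010101100 = -340 (signed)
  0100111111
+ 1010101100
= 1111101011
Result 1111101011: MSB = 1 → 1003 − 1024 = -21.
Addends have opposite signs, so signed overflow cannot occur.

-21; no overflow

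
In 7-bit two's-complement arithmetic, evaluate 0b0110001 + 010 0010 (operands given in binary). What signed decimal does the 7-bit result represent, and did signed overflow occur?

-45; overflow

0b0110001 → 0110001 = 49 (signed)
010 0010 → 0100010 = 34 (signed)
  0110001
+ 0100010
= 1010011
Result 1010011: MSB = 1 → 83 − 128 = -45.
Both addends are non-negative but the stored result is negative: signed overflow. The true value 49 + 34 = 83 lies outside [-64, 63].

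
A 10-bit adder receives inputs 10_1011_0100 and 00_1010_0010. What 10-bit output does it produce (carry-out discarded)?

  1010110100
+ 0010100010
= 1101010110

1101010110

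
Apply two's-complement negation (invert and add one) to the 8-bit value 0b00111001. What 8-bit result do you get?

11000111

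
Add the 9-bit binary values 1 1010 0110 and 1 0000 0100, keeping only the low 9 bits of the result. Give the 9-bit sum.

010101010

  110100110
+ 100000100
= 010101010  (discard carry-out 1)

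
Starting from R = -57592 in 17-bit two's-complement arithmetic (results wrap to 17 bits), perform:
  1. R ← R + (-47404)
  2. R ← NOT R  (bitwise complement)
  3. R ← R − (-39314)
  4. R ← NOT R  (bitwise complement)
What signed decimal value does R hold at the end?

-13238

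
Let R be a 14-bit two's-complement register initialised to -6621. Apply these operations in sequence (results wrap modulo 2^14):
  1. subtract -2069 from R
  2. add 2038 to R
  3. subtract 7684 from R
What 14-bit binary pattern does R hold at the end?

01100000101010

Start: R = -6621 = 10011000100011.
R = -6621 − (-2069) = -4552 = 10111000111000
R = -4552 + 2038 = -2514 = 11011000101110
R = -2514 − 7684 = -10198; wraps to 6186 = 01100000101010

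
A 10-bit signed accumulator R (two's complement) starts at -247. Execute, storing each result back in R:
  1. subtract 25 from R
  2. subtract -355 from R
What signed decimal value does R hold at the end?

83

Start: R = -247 = 1100001001.
R = -247 − 25 = -272 = 1011110000
R = -272 − (-355) = 83 = 0001010011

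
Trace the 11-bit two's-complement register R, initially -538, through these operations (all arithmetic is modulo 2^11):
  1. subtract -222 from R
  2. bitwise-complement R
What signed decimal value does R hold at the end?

Start: R = -538 = 10111100110.
R = -538 − (-222) = -316 = 11011000100
R = NOT 11011000100 = 00100111011 = 315

315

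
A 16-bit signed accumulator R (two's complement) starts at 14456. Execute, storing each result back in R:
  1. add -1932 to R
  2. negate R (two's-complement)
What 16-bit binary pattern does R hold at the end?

1100111100010100

Start: R = 14456 = 0011100001111000.
R = 14456 + (-1932) = 12524 = 0011000011101100
R = −(12524) = -12524 = 1100111100010100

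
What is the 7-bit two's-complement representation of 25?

0011001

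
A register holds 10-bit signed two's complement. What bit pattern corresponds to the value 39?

39 is non-negative, so write it directly in 10 bits: 0000100111.

0000100111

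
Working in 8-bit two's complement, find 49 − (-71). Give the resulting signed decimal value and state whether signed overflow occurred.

120; no overflow

49 → 00110001
-71 → 10111001
Subtract via negate-and-add: invert 10111001 + 1 = 01000111 (i.e. 71).
  00110001
+ 01000111
= 01111000
Result 01111000: MSB = 0 → value 120.
Both addends (after negating the subtrahend) are non-negative and so is the stored result: no signed overflow.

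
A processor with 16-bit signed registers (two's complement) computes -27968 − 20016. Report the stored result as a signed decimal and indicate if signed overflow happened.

-27968 → 1001001011000000
20016 → 0100111000110000
Subtract via negate-and-add: invert 0100111000110000 + 1 = 1011000111010000 (i.e. -20016).
  1001001011000000
+ 1011000111010000
= 0100010010010000  (discard carry-out 1)
Result 0100010010010000: MSB = 0 → value 17552.
Both addends (after negating the subtrahend) are negative but the stored result is non-negative: signed overflow. The true value -27968 − 20016 = -47984 lies outside [-32768, 32767].

17552; overflow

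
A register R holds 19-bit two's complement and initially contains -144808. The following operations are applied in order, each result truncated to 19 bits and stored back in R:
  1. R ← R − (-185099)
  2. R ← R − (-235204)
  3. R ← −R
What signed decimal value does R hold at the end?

248793

Start: R = -144808 = 1011100101001011000.
R = -144808 − (-185099) = 40291 = 0001001110101100011
R = 40291 − (-235204) = 275495; wraps to -248793 = 1000011010000100111
R = −(-248793) = 248793 = 0111100101111011001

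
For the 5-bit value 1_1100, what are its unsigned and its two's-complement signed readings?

unsigned = 28, signed = -4

Unsigned: 11100 = 28.
Signed: MSB=1 → 28 − 32 = -4.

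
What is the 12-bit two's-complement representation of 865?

001101100001

865 is non-negative, so write it directly in 12 bits: 001101100001.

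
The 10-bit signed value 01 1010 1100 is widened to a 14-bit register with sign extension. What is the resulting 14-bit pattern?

MSB of 0110101100 is 0; replicate it into the new high bits.
0000|0110101100 → 00000110101100 (still 428).

00000110101100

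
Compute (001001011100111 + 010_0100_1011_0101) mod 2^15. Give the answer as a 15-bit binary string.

  001001011100111
+ 010010010110101
= 011011110011100

011011110011100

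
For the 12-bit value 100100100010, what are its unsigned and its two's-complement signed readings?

Unsigned: 100100100010 = 2338.
Signed: MSB=1 → 2338 − 4096 = -1758.

unsigned = 2338, signed = -1758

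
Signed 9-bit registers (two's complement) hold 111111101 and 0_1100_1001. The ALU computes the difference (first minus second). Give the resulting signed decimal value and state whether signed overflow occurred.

-204; no overflow

111111101 = -3 (signed)
0_1100_1001 → 011001001 = 201 (signed)
Subtract via negate-and-add: invert 011001001 + 1 = 100110111 (i.e. -201).
  111111101
+ 100110111
= 100110100  (discard carry-out 1)
Result 100110100: MSB = 1 → 308 − 512 = -204.
Both addends (after negating the subtrahend) are negative and so is the stored result: no signed overflow.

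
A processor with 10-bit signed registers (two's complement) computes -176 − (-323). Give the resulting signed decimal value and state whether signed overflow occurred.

-176 → 1101010000
-323 → 1010111101
Subtract via negate-and-add: invert 1010111101 + 1 = 0101000011 (i.e. 323).
  1101010000
+ 0101000011
= 0010010011  (discard carry-out 1)
Result 0010010011: MSB = 0 → value 147.
Addends (after negating the subtrahend) have opposite signs, so signed overflow cannot occur.

147; no overflow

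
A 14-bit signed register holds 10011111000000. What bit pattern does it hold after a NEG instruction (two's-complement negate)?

Invert: 01100000111111. Add 1: 01100001000000.
Check: 10011111000000 = -6208, 01100001000000 = 6208.

01100001000000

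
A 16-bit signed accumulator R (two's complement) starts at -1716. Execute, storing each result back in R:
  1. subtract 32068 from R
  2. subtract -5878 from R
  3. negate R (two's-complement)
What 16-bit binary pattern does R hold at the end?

Start: R = -1716 = 1111100101001100.
R = -1716 − 32068 = -33784; wraps to 31752 = 0111110000001000
R = 31752 − (-5878) = 37630; wraps to -27906 = 1001001011111110
R = −(-27906) = 27906 = 0110110100000010

0110110100000010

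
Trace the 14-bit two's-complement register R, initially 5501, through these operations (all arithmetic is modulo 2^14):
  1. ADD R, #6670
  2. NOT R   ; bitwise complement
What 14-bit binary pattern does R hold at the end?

Start: R = 5501 = 01010101111101.
R = 5501 + 6670 = 12171; wraps to -4213 = 10111110001011
R = NOT 10111110001011 = 01000001110100 = 4212

01000001110100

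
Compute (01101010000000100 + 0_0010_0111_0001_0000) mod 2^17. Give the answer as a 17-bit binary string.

01111101100010100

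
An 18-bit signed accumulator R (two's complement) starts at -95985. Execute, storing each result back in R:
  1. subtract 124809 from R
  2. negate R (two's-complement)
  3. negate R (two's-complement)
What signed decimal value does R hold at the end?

41350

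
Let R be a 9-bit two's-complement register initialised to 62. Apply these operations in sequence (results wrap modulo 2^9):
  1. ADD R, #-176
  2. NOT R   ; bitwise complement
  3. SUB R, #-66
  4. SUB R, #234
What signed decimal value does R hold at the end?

-55

Start: R = 62 = 000111110.
R = 62 + (-176) = -114 = 110001110
R = NOT 110001110 = 001110001 = 113
R = 113 − (-66) = 179 = 010110011
R = 179 − 234 = -55 = 111001001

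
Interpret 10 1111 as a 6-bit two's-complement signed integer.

MSB is 1, so the value is negative.
Invert: 010000. Add 1: 010001 = 17. So the value is −17.

-17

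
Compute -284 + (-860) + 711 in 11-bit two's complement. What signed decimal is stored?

-433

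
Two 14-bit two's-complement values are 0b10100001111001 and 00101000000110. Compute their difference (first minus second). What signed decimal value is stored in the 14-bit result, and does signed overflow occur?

7795; overflow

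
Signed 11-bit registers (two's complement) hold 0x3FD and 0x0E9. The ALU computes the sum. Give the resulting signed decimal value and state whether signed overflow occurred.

0x3FD = 01111111101 = 1021 (signed)
0x0E9 = 00011101001 = 233 (signed)
  01111111101
+ 00011101001
= 10011100110
Result 10011100110: MSB = 1 → 1254 − 2048 = -794.
Both addends are non-negative but the stored result is negative: signed overflow. The true value 1021 + 233 = 1254 lies outside [-1024, 1023].

-794; overflow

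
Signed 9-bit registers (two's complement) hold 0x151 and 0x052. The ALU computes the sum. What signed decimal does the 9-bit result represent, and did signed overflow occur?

-93; no overflow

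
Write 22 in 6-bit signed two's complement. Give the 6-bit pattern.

010110

22 is non-negative, so write it directly in 6 bits: 010110.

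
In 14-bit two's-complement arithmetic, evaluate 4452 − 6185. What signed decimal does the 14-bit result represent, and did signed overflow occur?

-1733; no overflow

4452 → 01000101100100
6185 → 01100000101001
Subtract via negate-and-add: invert 01100000101001 + 1 = 10011111010111 (i.e. -6185).
  01000101100100
+ 10011111010111
= 11100100111011
Result 11100100111011: MSB = 1 → 14651 − 16384 = -1733.
Addends (after negating the subtrahend) have opposite signs, so signed overflow cannot occur.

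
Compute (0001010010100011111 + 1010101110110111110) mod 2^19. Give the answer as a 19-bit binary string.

1100000001011011101

  0001010010100011111
+ 1010101110110111110
= 1100000001011011101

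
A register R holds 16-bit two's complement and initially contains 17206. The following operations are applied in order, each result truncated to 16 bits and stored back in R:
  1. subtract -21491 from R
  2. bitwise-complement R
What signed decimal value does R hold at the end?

26838

Start: R = 17206 = 0100001100110110.
R = 17206 − (-21491) = 38697; wraps to -26839 = 1001011100101001
R = NOT 1001011100101001 = 0110100011010110 = 26838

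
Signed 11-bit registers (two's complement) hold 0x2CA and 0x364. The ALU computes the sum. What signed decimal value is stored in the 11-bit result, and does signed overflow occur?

-466; overflow

0x2CA = 01011001010 = 714 (signed)
0x364 = 01101100100 = 868 (signed)
  01011001010
+ 01101100100
= 11000101110
Result 11000101110: MSB = 1 → 1582 − 2048 = -466.
Both addends are non-negative but the stored result is negative: signed overflow. The true value 714 + 868 = 1582 lies outside [-1024, 1023].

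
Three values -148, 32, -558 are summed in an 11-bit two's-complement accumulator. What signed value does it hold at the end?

-148 + 32 = -116 (11110001100)
-116 + (-558) = -674 (10101011110)

-674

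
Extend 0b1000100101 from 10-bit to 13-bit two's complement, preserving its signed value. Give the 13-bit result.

1111000100101

MSB of 1000100101 is 1; replicate it into the new high bits.
111|1000100101 → 1111000100101 (still -475).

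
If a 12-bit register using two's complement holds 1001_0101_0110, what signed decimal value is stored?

MSB is 1, so the value is negative.
Unsigned reading: 2390. Subtract 2^12 = 4096: 2390 − 4096 = -1706.

-1706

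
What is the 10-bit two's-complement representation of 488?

0111101000

488 is non-negative, so write it directly in 10 bits: 0111101000.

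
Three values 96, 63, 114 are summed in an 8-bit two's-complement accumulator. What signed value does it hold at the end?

17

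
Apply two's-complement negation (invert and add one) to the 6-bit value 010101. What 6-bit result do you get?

101011

Invert: 101010. Add 1: 101011.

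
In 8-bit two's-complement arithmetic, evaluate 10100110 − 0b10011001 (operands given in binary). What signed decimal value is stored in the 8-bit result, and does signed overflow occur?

13; no overflow

10100110 = -90 (signed)
0b10011001 → 10011001 = -103 (signed)
Subtract via negate-and-add: invert 10011001 + 1 = 01100111 (i.e. 103).
  10100110
+ 01100111
= 00001101  (discard carry-out 1)
Result 00001101: MSB = 0 → value 13.
Addends (after negating the subtrahend) have opposite signs, so signed overflow cannot occur.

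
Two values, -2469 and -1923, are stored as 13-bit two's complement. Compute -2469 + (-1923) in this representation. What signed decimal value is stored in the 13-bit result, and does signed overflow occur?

3800; overflow

-2469 → 1011001011011
-1923 → 1100001111101
  1011001011011
+ 1100001111101
= 0111011011000  (discard carry-out 1)
Result 0111011011000: MSB = 0 → value 3800.
Both addends are negative but the stored result is non-negative: signed overflow. The true value -2469 + (-1923) = -4392 lies outside [-4096, 4095].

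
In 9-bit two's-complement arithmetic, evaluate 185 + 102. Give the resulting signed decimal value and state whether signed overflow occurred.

-225; overflow

185 → 010111001
102 → 001100110
  010111001
+ 001100110
= 100011111
Result 100011111: MSB = 1 → 287 − 512 = -225.
Both addends are non-negative but the stored result is negative: signed overflow. The true value 185 + 102 = 287 lies outside [-256, 255].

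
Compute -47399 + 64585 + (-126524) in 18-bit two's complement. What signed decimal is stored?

-109338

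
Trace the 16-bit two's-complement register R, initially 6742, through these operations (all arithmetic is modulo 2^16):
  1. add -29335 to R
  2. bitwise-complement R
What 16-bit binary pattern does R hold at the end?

Start: R = 6742 = 0001101001010110.
R = 6742 + (-29335) = -22593 = 1010011110111111
R = NOT 1010011110111111 = 0101100001000000 = 22592

0101100001000000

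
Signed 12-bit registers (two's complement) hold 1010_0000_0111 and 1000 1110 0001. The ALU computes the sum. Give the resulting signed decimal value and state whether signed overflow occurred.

1010_0000_0111 → 101000000111 = -1529 (signed)
1000 1110 0001 → 100011100001 = -1823 (signed)
  101000000111
+ 100011100001
= 001011101000  (discard carry-out 1)
Result 001011101000: MSB = 0 → value 744.
Both addends are negative but the stored result is non-negative: signed overflow. The true value -1529 + (-1823) = -3352 lies outside [-2048, 2047].

744; overflow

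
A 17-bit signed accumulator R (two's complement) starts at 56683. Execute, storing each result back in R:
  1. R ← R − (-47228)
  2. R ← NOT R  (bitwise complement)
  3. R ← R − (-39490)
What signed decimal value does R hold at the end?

-64422

Start: R = 56683 = 01101110101101011.
R = 56683 − (-47228) = 103911; wraps to -27161 = 11001010111100111
R = NOT 11001010111100111 = 00110101000011000 = 27160
R = 27160 − (-39490) = 66650; wraps to -64422 = 10000010001011010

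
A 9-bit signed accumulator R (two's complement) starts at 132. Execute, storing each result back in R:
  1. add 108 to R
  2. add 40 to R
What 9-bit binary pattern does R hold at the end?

100011000

Start: R = 132 = 010000100.
R = 132 + 108 = 240 = 011110000
R = 240 + 40 = 280; wraps to -232 = 100011000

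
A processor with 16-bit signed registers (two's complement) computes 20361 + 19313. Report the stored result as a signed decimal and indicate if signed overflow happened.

20361 → 0100111110001001
19313 → 0100101101110001
  0100111110001001
+ 0100101101110001
= 1001101011111010
Result 1001101011111010: MSB = 1 → 39674 − 65536 = -25862.
Both addends are non-negative but the stored result is negative: signed overflow. The true value 20361 + 19313 = 39674 lies outside [-32768, 32767].

-25862; overflow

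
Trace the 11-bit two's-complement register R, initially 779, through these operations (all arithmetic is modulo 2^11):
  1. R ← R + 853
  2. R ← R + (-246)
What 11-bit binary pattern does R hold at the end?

10101101010

Start: R = 779 = 01100001011.
R = 779 + 853 = 1632; wraps to -416 = 11001100000
R = -416 + (-246) = -662 = 10101101010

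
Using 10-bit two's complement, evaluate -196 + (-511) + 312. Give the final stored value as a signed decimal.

-196 + (-511) = -707 → wraps to 317 (0100111101)
317 + 312 = 629 → wraps to -395 (1001110101)

-395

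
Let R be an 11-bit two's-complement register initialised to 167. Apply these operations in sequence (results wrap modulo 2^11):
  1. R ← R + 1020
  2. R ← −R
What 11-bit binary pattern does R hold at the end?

01101011101

Start: R = 167 = 00010100111.
R = 167 + 1020 = 1187; wraps to -861 = 10010100011
R = −(-861) = 861 = 01101011101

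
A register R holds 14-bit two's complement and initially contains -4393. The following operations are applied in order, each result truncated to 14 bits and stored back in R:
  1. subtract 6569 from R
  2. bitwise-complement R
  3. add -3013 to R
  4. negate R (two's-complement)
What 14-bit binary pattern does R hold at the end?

10000011110100

Start: R = -4393 = 10111011010111.
R = -4393 − 6569 = -10962; wraps to 5422 = 01010100101110
R = NOT 01010100101110 = 10101011010001 = -5423
R = -5423 + (-3013) = -8436; wraps to 7948 = 01111100001100
R = −(7948) = -7948 = 10000011110100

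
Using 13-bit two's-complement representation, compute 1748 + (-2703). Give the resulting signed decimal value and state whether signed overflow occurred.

1748 → 0011011010100
-2703 → 1010101110001
  0011011010100
+ 1010101110001
= 1110001000101
Result 1110001000101: MSB = 1 → 7237 − 8192 = -955.
Addends have opposite signs, so signed overflow cannot occur.

-955; no overflow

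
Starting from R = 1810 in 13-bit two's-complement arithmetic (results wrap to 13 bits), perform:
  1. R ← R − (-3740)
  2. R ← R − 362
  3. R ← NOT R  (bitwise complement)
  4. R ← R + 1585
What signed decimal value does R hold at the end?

-3604

Start: R = 1810 = 0011100010010.
R = 1810 − (-3740) = 5550; wraps to -2642 = 1010110101110
R = -2642 − 362 = -3004 = 1010001000100
R = NOT 1010001000100 = 0101110111011 = 3003
R = 3003 + 1585 = 4588; wraps to -3604 = 1000111101100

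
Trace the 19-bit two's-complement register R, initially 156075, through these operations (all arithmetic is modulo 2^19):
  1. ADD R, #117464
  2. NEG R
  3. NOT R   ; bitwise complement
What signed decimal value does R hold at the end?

-250750

Start: R = 156075 = 0100110000110101011.
R = 156075 + 117464 = 273539; wraps to -250749 = 1000010110010000011
R = −(-250749) = 250749 = 0111101001101111101
R = NOT 0111101001101111101 = 1000010110010000010 = -250750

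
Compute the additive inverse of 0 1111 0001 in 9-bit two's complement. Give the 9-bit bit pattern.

100001111

Invert: 100001110. Add 1: 100001111.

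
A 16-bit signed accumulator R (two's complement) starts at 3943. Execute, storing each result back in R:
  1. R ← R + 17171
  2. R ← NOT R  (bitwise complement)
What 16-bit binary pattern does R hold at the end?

Start: R = 3943 = 0000111101100111.
R = 3943 + 17171 = 21114 = 0101001001111010
R = NOT 0101001001111010 = 1010110110000101 = -21115

1010110110000101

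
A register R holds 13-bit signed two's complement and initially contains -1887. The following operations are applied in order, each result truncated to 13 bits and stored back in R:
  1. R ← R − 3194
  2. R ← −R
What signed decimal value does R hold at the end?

-3111

Start: R = -1887 = 1100010100001.
R = -1887 − 3194 = -5081; wraps to 3111 = 0110000100111
R = −(3111) = -3111 = 1001111011001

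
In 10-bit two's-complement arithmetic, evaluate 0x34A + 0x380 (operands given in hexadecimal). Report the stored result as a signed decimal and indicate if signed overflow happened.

-310; no overflow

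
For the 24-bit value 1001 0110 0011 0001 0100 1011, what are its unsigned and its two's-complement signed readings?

unsigned = 9843019, signed = -6934197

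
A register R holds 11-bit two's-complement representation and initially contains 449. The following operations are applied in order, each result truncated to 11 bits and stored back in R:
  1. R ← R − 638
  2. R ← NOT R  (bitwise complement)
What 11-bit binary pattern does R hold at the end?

Start: R = 449 = 00111000001.
R = 449 − 638 = -189 = 11101000011
R = NOT 11101000011 = 00010111100 = 188

00010111100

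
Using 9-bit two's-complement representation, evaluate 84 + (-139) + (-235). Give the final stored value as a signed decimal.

84 + (-139) = -55 (111001001)
-55 + (-235) = -290 → wraps to 222 (011011110)

222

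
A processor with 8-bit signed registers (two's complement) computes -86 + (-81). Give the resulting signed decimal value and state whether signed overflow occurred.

-86 → 10101010
-81 → 10101111
  10101010
+ 10101111
= 01011001  (discard carry-out 1)
Result 01011001: MSB = 0 → value 89.
Both addends are negative but the stored result is non-negative: signed overflow. The true value -86 + (-81) = -167 lies outside [-128, 127].

89; overflow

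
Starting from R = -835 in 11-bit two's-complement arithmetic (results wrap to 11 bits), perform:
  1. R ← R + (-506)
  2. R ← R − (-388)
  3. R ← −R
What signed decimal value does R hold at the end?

953

Start: R = -835 = 10010111101.
R = -835 + (-506) = -1341; wraps to 707 = 01011000011
R = 707 − (-388) = 1095; wraps to -953 = 10001000111
R = −(-953) = 953 = 01110111001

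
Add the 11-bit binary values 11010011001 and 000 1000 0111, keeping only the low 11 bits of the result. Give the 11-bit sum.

  11010011001
+ 00010000111
= 11100100000

11100100000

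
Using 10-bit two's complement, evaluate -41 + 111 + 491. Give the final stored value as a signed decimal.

-463

-41 + 111 = 70 (0001000110)
70 + 491 = 561 → wraps to -463 (1000110001)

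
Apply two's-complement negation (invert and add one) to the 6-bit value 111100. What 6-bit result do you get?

Invert: 000011. Add 1: 000100.

000100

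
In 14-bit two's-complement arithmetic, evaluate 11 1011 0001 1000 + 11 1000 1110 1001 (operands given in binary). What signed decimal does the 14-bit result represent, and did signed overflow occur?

11 1011 0001 1000 → 11101100011000 = -1256 (signed)
11 1000 1110 1001 → 11100011101001 = -1815 (signed)
  11101100011000
+ 11100011101001
= 11010000000001  (discard carry-out 1)
Result 11010000000001: MSB = 1 → 13313 − 16384 = -3071.
Both addends are negative and so is the stored result: no signed overflow.

-3071; no overflow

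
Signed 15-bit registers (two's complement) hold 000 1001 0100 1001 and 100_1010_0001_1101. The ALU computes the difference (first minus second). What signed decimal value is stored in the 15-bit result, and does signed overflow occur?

000 1001 0100 1001 → 000100101001001 = 2377 (signed)
100_1010_0001_1101 → 100101000011101 = -13795 (signed)
Subtract via negate-and-add: invert 100101000011101 + 1 = 011010111100011 (i.e. 13795).
  000100101001001
+ 011010111100011
= 011111100101100
Result 011111100101100: MSB = 0 → value 16172.
Both addends (after negating the subtrahend) are non-negative and so is the stored result: no signed overflow.

16172; no overflow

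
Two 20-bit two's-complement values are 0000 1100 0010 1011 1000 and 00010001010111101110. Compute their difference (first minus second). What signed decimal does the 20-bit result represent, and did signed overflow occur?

-21302; no overflow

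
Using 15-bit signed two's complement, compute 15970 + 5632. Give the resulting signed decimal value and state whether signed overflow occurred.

-11166; overflow

15970 → 011111001100010
5632 → 001011000000000
  011111001100010
+ 001011000000000
= 101010001100010
Result 101010001100010: MSB = 1 → 21602 − 32768 = -11166.
Both addends are non-negative but the stored result is negative: signed overflow. The true value 15970 + 5632 = 21602 lies outside [-16384, 16383].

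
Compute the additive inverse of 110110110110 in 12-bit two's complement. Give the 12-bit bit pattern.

001001001010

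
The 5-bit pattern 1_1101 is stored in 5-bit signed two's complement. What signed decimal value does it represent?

-3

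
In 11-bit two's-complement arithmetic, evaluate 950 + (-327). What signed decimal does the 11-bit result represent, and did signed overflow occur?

950 → 01110110110
-327 → 11010111001
  01110110110
+ 11010111001
= 01001101111  (discard carry-out 1)
Result 01001101111: MSB = 0 → value 623.
Addends have opposite signs, so signed overflow cannot occur.

623; no overflow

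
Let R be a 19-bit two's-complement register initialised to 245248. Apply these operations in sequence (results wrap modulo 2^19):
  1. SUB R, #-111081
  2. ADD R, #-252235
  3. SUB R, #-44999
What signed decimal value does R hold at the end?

149093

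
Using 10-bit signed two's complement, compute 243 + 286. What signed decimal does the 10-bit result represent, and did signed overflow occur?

243 → 0011110011
286 → 0100011110
  0011110011
+ 0100011110
= 1000010001
Result 1000010001: MSB = 1 → 529 − 1024 = -495.
Both addends are non-negative but the stored result is negative: signed overflow. The true value 243 + 286 = 529 lies outside [-512, 511].

-495; overflow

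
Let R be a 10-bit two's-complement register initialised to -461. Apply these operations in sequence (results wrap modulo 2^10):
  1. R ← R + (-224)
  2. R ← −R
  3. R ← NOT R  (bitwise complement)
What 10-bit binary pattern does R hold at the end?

0101010010

Start: R = -461 = 1000110011.
R = -461 + (-224) = -685; wraps to 339 = 0101010011
R = −(339) = -339 = 1010101101
R = NOT 1010101101 = 0101010010 = 338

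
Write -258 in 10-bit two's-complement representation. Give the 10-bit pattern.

1011111110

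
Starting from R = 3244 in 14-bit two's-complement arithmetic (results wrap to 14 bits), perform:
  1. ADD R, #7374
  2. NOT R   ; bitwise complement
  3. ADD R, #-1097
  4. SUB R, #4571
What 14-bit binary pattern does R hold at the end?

00000001100001

Start: R = 3244 = 00110010101100.
R = 3244 + 7374 = 10618; wraps to -5766 = 10100101111010
R = NOT 10100101111010 = 01011010000101 = 5765
R = 5765 + (-1097) = 4668 = 01001000111100
R = 4668 − 4571 = 97 = 00000001100001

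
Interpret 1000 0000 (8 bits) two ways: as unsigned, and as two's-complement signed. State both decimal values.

unsigned = 128, signed = -128

Unsigned: 10000000 = 128.
Signed: MSB=1 → 128 − 256 = -128.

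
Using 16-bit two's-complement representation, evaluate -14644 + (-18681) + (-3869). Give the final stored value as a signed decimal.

-14644 + (-18681) = -33325 → wraps to 32211 (0111110111010011)
32211 + (-3869) = 28342 (0110111010110110)

28342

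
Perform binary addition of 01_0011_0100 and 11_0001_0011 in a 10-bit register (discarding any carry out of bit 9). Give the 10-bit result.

  0100110100
+ 1100010011
= 0001000111  (discard carry-out 1)

0001000111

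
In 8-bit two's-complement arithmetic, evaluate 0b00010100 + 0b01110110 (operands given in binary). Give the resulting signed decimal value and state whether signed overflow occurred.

-118; overflow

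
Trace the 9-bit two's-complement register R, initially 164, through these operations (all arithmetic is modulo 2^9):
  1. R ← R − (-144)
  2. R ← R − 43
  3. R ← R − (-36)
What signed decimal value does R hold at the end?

Start: R = 164 = 010100100.
R = 164 − (-144) = 308; wraps to -204 = 100110100
R = -204 − 43 = -247 = 100001001
R = -247 − (-36) = -211 = 100101101

-211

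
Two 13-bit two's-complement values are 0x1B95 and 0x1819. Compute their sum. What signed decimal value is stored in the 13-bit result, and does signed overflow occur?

-3154; no overflow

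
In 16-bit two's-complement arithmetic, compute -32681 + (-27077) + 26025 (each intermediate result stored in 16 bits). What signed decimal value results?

-32681 + (-27077) = -59758 → wraps to 5778 (0001011010010010)
5778 + 26025 = 31803 (0111110000111011)

31803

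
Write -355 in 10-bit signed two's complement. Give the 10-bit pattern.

1010011101

|-355| = 355 = 0101100011 in 10 bits.
Invert the bits: 1010011100. Add 1: 1010011101.
Check: 1010011101 reads as 669 − 1024 = -355.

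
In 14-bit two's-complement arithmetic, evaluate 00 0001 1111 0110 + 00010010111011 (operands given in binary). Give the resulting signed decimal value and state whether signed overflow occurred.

1713; no overflow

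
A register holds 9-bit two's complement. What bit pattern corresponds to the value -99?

|-99| = 99 = 001100011 in 9 bits.
Invert the bits: 110011100. Add 1: 110011101.
Check: 110011101 reads as 413 − 512 = -99.

110011101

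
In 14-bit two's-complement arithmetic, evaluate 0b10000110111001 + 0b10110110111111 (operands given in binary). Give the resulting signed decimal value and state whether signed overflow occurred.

3960; overflow

0b10000110111001 → 10000110111001 = -7751 (signed)
0b10110110111111 → 10110110111111 = -4673 (signed)
  10000110111001
+ 10110110111111
= 00111101111000  (discard carry-out 1)
Result 00111101111000: MSB = 0 → value 3960.
Both addends are negative but the stored result is non-negative: signed overflow. The true value -7751 + (-4673) = -12424 lies outside [-8192, 8191].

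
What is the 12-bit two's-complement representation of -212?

111100101100

|-212| = 212 = 000011010100 in 12 bits.
Invert the bits: 111100101011. Add 1: 111100101100.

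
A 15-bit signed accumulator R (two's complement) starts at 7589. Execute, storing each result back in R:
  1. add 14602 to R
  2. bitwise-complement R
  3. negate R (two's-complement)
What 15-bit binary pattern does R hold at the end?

101011010110000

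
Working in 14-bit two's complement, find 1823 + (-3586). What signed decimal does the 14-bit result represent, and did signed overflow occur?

-1763; no overflow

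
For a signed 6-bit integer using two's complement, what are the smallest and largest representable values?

Minimum: −2^5 = -32.
Maximum: 2^5 − 1 = 31.

min = -32, max = 31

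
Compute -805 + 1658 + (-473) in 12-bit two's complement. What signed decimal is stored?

-805 + 1658 = 853 (001101010101)
853 + (-473) = 380 (000101111100)

380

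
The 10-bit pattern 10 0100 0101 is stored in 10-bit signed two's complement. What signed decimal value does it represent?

-443

MSB is 1, so the value is negative.
Unsigned reading: 581. Subtract 2^10 = 1024: 581 − 1024 = -443.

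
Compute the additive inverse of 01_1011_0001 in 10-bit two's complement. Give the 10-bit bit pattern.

1001001111

Invert: 1001001110. Add 1: 1001001111.
Check: 0110110001 = 433, 1001001111 = -433.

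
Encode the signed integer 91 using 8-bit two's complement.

01011011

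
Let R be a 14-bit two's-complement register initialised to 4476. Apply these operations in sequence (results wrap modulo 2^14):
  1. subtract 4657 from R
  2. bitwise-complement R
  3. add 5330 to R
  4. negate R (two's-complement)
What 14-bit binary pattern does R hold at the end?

Start: R = 4476 = 01000101111100.
R = 4476 − 4657 = -181 = 11111101001011
R = NOT 11111101001011 = 00000010110100 = 180
R = 180 + 5330 = 5510 = 01010110000110
R = −(5510) = -5510 = 10101001111010

10101001111010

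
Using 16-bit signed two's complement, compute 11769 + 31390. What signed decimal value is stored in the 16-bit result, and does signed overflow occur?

-22377; overflow

11769 → 0010110111111001
31390 → 0111101010011110
  0010110111111001
+ 0111101010011110
= 1010100010010111
Result 1010100010010111: MSB = 1 → 43159 − 65536 = -22377.
Both addends are non-negative but the stored result is negative: signed overflow. The true value 11769 + 31390 = 43159 lies outside [-32768, 32767].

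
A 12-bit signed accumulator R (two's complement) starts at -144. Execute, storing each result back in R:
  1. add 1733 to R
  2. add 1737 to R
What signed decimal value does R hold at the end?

-770

Start: R = -144 = 111101110000.
R = -144 + 1733 = 1589 = 011000110101
R = 1589 + 1737 = 3326; wraps to -770 = 110011111110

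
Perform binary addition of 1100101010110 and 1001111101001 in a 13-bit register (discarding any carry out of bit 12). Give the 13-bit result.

0110100111111

  1100101010110
+ 1001111101001
= 0110100111111  (discard carry-out 1)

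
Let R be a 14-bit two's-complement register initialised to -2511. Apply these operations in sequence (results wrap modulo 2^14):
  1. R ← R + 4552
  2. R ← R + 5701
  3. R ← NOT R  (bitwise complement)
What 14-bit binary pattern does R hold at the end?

Start: R = -2511 = 11011000110001.
R = -2511 + 4552 = 2041 = 00011111111001
R = 2041 + 5701 = 7742 = 01111000111110
R = NOT 01111000111110 = 10000111000001 = -7743

10000111000001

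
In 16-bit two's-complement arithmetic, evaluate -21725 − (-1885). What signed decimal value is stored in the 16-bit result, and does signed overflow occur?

-21725 → 1010101100100011
-1885 → 1111100010100011
Subtract via negate-and-add: invert 1111100010100011 + 1 = 0000011101011101 (i.e. 1885).
  1010101100100011
+ 0000011101011101
= 1011001010000000
Result 1011001010000000: MSB = 1 → 45696 − 65536 = -19840.
Addends (after negating the subtrahend) have opposite signs, so signed overflow cannot occur.

-19840; no overflow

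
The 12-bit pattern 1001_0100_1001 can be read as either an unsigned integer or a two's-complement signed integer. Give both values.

unsigned = 2377, signed = -1719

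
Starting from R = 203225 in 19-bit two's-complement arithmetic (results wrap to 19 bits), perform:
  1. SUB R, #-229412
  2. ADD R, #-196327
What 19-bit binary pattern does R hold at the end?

0111001101100010110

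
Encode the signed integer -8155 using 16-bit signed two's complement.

|-8155| = 8155 = 0001111111011011 in 16 bits.
Invert the bits: 1110000000100100. Add 1: 1110000000100101.
Check: 1110000000100101 reads as 57381 − 65536 = -8155.

1110000000100101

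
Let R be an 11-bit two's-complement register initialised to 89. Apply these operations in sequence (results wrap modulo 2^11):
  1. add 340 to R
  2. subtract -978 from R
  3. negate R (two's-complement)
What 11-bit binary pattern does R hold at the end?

01010000001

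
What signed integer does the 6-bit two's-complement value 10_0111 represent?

-25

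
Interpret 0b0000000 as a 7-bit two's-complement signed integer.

MSB is 0, so the value is non-negative: 0000000 = 0.

0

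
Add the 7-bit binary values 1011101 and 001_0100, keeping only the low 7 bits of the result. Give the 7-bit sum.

  1011101
+ 0010100
= 1110001

1110001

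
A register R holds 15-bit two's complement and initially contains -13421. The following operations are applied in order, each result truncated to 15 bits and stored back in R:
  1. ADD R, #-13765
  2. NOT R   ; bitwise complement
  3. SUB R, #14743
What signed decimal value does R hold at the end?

Start: R = -13421 = 100101110010011.
R = -13421 + (-13765) = -27186; wraps to 5582 = 001010111001110
R = NOT 001010111001110 = 110101000110001 = -5583
R = -5583 − 14743 = -20326; wraps to 12442 = 011000010011010

12442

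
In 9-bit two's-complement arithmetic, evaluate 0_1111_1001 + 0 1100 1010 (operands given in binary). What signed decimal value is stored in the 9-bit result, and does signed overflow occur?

-61; overflow

0_1111_1001 → 011111001 = 249 (signed)
0 1100 1010 → 011001010 = 202 (signed)
  011111001
+ 011001010
= 111000011
Result 111000011: MSB = 1 → 451 − 512 = -61.
Both addends are non-negative but the stored result is negative: signed overflow. The true value 249 + 202 = 451 lies outside [-256, 255].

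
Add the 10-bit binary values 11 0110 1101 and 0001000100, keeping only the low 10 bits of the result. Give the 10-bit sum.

1110110001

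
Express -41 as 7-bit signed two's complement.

|-41| = 41 = 0101001 in 7 bits.
Invert the bits: 1010110. Add 1: 1010111.
Check: 1010111 reads as 87 − 128 = -41.

1010111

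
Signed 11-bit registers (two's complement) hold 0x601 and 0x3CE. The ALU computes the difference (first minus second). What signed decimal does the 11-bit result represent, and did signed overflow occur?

0x601 = 11000000001 = -511 (signed)
0x3CE = 01111001110 = 974 (signed)
Subtract via negate-and-add: invert 01111001110 + 1 = 10000110010 (i.e. -974).
  11000000001
+ 10000110010
= 01000110011  (discard carry-out 1)
Result 01000110011: MSB = 0 → value 563.
Both addends (after negating the subtrahend) are negative but the stored result is non-negative: signed overflow. The true value -511 − 974 = -1485 lies outside [-1024, 1023].

563; overflow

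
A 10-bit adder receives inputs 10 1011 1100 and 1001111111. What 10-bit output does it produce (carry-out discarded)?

0100111011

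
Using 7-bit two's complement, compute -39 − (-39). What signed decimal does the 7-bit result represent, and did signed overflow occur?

-39 → 1011001
-39 → 1011001
Subtract via negate-and-add: invert 1011001 + 1 = 0100111 (i.e. 39).
  1011001
+ 0100111
= 0000000  (discard carry-out 1)
Result 0000000: MSB = 0 → value 0.
Addends (after negating the subtrahend) have opposite signs, so signed overflow cannot occur.

0; no overflow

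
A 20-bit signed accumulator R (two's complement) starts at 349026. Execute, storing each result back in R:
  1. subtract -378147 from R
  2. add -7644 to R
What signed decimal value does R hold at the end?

Start: R = 349026 = 01010101001101100010.
R = 349026 − (-378147) = 727173; wraps to -321403 = 10110001100010000101
R = -321403 + (-7644) = -329047 = 10101111101010101001

-329047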